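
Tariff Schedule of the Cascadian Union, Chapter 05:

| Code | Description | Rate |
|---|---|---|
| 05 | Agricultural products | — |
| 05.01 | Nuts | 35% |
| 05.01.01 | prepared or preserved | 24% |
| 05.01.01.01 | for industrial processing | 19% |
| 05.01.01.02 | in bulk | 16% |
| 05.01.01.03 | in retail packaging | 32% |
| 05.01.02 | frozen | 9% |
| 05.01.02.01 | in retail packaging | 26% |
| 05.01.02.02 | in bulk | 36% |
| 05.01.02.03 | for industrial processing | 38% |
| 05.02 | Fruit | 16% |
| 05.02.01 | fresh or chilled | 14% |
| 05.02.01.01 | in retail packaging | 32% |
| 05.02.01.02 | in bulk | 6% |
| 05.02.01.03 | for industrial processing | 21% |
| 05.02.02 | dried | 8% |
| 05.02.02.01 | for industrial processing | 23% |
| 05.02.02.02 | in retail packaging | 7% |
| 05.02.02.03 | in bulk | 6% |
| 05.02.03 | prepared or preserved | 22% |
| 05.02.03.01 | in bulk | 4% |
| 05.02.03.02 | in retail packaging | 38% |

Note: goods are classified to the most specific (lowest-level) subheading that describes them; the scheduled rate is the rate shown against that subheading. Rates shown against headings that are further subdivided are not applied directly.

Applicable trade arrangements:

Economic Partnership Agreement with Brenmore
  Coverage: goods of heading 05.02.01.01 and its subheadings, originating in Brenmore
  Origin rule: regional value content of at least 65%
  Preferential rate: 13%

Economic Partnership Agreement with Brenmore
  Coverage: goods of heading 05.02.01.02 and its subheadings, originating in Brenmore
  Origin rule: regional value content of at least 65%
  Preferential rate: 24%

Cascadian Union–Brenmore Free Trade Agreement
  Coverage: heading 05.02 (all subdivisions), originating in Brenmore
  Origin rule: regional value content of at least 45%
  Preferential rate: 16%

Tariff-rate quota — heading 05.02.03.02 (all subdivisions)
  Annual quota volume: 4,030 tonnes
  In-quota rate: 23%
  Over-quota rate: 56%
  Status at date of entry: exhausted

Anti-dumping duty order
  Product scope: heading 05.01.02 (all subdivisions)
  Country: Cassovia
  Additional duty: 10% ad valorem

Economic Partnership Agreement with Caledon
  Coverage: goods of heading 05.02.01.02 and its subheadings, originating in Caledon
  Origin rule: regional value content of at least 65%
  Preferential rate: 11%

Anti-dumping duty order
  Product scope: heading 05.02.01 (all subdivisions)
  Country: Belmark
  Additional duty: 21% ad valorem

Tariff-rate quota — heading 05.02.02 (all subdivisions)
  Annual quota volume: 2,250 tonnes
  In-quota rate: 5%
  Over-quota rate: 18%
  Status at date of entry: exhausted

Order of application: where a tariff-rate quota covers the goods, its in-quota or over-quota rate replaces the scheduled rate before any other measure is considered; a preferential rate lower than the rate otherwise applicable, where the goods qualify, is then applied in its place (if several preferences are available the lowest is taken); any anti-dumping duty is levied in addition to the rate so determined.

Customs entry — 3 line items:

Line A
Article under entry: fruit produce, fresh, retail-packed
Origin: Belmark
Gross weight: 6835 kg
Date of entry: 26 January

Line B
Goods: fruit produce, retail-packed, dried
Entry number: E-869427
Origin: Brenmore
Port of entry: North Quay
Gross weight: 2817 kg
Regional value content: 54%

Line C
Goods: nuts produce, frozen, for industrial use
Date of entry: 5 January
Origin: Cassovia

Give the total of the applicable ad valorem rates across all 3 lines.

Line A: fruit → 05.02; fresh → 05.02.01; retail-packed → 05.02.01.01. Scheduled 32%. anti-dumping (Belmark, 05.02.01): +21%; total 32% + 21% = 53%. → 53%.
Line B: fruit → 05.02; dried → 05.02.02; retail-packed → 05.02.02.02. Scheduled 7%. quota on 05.02.02 exhausted → over-quota 18%; Brenmore agreement on 05.02.01.01: 05.02.02.02 not covered; Brenmore agreement on 05.02.01.02: 05.02.02.02 not covered; Brenmore agreement on 05.02: RVC ≥ 45% → 16% available; preferential 16%. → 16%.
Line C: nuts → 05.01; frozen → 05.01.02; for industrial use → 05.01.02.03. Scheduled 38%. anti-dumping (Cassovia, 05.01.02): +10%; total 38% + 10% = 48%. → 48%.
Sum: 53% + 16% + 48% = 117%.

117%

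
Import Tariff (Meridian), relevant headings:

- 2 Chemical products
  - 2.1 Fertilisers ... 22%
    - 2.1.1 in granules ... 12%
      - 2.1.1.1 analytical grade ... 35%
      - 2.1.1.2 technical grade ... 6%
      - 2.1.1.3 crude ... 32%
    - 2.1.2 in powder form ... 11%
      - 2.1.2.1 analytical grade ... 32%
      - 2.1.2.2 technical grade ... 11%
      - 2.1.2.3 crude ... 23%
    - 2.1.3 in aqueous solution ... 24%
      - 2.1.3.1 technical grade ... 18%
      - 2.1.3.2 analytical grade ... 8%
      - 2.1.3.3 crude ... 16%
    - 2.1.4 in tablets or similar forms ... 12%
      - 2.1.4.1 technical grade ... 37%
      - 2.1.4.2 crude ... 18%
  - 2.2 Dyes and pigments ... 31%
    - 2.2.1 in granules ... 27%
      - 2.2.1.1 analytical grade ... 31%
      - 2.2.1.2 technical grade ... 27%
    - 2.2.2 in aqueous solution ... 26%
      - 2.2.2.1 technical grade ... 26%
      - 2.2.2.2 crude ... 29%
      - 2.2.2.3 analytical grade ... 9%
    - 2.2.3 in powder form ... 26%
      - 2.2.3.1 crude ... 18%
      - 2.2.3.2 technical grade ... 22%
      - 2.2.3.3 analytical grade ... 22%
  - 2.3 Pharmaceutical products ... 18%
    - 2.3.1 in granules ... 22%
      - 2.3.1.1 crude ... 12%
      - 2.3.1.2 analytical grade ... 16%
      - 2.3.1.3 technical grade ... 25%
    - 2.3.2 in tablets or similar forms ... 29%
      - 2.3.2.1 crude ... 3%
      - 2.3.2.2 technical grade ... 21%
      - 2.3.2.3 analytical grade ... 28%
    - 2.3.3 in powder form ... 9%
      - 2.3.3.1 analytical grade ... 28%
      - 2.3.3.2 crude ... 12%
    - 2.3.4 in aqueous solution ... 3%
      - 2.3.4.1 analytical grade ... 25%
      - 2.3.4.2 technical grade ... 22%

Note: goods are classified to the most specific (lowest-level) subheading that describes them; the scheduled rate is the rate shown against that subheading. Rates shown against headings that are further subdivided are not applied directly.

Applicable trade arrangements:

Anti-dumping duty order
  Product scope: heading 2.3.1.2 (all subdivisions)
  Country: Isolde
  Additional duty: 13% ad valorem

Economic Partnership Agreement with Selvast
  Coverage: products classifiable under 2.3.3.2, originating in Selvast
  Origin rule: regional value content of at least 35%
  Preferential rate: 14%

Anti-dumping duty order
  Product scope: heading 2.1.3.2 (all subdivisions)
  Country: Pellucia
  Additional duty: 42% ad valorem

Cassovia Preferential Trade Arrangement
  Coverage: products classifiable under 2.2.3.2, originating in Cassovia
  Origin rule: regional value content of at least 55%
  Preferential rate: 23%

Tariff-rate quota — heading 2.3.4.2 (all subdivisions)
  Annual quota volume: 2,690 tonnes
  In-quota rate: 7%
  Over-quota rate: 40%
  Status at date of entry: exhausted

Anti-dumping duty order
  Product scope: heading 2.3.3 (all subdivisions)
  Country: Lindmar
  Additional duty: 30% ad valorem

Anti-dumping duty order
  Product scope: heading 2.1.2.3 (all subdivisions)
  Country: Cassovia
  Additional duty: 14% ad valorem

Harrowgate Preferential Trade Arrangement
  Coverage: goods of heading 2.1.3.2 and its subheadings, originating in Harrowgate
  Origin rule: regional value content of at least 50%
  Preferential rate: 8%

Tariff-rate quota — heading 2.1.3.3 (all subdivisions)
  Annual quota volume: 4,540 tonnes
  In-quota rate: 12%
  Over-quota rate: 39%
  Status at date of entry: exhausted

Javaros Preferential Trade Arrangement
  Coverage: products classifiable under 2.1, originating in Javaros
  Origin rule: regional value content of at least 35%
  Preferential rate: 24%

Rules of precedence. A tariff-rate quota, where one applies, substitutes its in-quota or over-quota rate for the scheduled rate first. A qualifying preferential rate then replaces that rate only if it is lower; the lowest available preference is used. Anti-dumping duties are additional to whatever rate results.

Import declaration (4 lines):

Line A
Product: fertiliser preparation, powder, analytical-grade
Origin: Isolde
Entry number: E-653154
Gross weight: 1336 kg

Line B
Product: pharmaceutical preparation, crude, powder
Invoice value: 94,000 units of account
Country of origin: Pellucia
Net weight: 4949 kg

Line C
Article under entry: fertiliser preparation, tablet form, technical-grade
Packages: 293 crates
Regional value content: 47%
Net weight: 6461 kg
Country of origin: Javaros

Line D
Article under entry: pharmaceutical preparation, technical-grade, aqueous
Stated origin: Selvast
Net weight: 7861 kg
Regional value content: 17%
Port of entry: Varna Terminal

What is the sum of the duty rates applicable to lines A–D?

Line A: fertiliser → 2.1; powder → 2.1.2; analytical-grade → 2.1.2.1. Scheduled 32%. No special measure applies. → 32%.
Line B: pharmaceutical → 2.3; powder → 2.3.3; crude → 2.3.3.2. Scheduled 12%. No special measure applies. → 12%.
Line C: fertiliser → 2.1; tablet form → 2.1.4; technical-grade → 2.1.4.1. Scheduled 37%. Javaros agreement on 2.1: RVC ≥ 35% → 24% available; preferential 24%. → 24%.
Line D: pharmaceutical → 2.3; aqueous → 2.3.4; technical-grade → 2.3.4.2. Scheduled 22%. quota on 2.3.4.2 exhausted → over-quota 40%; Selvast agreement on 2.3.3.2: 2.3.4.2 not covered. → 40%.
Sum: 32% + 12% + 24% + 40% = 108%.

108%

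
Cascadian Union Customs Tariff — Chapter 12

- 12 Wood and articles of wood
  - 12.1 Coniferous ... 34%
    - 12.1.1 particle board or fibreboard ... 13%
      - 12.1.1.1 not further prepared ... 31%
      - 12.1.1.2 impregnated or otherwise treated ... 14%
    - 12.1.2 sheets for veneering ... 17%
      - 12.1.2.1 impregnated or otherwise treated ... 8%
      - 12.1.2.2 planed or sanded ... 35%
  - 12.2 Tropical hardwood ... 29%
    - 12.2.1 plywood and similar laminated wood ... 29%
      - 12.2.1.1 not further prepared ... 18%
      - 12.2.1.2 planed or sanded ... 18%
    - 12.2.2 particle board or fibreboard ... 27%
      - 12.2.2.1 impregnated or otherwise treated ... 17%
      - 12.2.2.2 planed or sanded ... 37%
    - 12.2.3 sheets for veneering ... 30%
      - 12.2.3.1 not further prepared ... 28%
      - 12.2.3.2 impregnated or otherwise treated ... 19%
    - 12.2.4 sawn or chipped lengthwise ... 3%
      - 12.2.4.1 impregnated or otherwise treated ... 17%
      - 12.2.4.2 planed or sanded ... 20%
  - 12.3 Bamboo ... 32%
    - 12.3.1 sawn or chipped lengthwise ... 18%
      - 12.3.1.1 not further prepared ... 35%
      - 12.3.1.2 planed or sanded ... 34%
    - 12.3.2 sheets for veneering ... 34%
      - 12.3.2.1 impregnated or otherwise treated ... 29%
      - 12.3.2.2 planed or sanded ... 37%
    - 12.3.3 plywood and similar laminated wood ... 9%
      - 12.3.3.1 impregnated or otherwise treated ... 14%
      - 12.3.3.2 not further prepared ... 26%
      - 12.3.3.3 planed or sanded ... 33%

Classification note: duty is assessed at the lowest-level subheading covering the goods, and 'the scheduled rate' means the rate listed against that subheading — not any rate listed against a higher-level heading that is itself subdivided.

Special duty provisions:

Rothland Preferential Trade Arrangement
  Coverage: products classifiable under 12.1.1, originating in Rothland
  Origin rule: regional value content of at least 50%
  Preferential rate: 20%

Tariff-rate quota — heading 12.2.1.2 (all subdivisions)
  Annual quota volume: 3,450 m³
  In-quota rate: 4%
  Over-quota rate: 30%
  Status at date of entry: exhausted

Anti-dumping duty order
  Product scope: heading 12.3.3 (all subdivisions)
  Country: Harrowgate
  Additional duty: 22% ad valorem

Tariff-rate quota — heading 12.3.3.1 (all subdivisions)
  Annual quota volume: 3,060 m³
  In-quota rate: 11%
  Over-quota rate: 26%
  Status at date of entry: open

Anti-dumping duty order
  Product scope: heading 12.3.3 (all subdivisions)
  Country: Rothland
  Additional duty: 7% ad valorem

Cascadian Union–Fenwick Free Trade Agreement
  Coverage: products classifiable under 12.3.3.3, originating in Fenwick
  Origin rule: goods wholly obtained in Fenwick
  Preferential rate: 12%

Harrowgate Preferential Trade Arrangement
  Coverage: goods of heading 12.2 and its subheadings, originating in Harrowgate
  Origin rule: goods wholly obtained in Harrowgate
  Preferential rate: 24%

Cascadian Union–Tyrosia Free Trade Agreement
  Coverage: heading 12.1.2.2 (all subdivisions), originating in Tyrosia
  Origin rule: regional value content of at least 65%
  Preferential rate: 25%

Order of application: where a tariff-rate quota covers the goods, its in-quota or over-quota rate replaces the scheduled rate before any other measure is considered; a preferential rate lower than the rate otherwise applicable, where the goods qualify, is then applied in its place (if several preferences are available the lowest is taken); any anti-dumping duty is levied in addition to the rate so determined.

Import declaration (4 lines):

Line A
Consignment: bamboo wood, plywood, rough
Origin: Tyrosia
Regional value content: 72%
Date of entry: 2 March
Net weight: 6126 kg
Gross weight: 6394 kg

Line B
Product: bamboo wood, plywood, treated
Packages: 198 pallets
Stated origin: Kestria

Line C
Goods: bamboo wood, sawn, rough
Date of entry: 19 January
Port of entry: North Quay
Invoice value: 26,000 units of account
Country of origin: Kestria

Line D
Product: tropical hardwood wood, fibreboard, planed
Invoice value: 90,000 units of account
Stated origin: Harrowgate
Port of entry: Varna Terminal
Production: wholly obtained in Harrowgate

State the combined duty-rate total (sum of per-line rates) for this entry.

Line A: bamboo → 12.3; plywood → 12.3.3; rough → 12.3.3.2. Scheduled 26%. Tyrosia agreement on 12.1.2.2: 12.3.3.2 not covered. → 26%.
Line B: bamboo → 12.3; plywood → 12.3.3; treated → 12.3.3.1. Scheduled 14%. quota on 12.3.3.1 open → in-quota 11%. → 11%.
Line C: bamboo → 12.3; sawn → 12.3.1; rough → 12.3.1.1. Scheduled 35%. No special measure applies. → 35%.
Line D: tropical hardwood → 12.2; fibreboard → 12.2.2; planed → 12.2.2.2. Scheduled 37%. Harrowgate agreement on 12.2: wholly obtained → 24% available; preferential 24%. → 24%.
Sum: 26% + 11% + 35% + 24% = 96%.

96%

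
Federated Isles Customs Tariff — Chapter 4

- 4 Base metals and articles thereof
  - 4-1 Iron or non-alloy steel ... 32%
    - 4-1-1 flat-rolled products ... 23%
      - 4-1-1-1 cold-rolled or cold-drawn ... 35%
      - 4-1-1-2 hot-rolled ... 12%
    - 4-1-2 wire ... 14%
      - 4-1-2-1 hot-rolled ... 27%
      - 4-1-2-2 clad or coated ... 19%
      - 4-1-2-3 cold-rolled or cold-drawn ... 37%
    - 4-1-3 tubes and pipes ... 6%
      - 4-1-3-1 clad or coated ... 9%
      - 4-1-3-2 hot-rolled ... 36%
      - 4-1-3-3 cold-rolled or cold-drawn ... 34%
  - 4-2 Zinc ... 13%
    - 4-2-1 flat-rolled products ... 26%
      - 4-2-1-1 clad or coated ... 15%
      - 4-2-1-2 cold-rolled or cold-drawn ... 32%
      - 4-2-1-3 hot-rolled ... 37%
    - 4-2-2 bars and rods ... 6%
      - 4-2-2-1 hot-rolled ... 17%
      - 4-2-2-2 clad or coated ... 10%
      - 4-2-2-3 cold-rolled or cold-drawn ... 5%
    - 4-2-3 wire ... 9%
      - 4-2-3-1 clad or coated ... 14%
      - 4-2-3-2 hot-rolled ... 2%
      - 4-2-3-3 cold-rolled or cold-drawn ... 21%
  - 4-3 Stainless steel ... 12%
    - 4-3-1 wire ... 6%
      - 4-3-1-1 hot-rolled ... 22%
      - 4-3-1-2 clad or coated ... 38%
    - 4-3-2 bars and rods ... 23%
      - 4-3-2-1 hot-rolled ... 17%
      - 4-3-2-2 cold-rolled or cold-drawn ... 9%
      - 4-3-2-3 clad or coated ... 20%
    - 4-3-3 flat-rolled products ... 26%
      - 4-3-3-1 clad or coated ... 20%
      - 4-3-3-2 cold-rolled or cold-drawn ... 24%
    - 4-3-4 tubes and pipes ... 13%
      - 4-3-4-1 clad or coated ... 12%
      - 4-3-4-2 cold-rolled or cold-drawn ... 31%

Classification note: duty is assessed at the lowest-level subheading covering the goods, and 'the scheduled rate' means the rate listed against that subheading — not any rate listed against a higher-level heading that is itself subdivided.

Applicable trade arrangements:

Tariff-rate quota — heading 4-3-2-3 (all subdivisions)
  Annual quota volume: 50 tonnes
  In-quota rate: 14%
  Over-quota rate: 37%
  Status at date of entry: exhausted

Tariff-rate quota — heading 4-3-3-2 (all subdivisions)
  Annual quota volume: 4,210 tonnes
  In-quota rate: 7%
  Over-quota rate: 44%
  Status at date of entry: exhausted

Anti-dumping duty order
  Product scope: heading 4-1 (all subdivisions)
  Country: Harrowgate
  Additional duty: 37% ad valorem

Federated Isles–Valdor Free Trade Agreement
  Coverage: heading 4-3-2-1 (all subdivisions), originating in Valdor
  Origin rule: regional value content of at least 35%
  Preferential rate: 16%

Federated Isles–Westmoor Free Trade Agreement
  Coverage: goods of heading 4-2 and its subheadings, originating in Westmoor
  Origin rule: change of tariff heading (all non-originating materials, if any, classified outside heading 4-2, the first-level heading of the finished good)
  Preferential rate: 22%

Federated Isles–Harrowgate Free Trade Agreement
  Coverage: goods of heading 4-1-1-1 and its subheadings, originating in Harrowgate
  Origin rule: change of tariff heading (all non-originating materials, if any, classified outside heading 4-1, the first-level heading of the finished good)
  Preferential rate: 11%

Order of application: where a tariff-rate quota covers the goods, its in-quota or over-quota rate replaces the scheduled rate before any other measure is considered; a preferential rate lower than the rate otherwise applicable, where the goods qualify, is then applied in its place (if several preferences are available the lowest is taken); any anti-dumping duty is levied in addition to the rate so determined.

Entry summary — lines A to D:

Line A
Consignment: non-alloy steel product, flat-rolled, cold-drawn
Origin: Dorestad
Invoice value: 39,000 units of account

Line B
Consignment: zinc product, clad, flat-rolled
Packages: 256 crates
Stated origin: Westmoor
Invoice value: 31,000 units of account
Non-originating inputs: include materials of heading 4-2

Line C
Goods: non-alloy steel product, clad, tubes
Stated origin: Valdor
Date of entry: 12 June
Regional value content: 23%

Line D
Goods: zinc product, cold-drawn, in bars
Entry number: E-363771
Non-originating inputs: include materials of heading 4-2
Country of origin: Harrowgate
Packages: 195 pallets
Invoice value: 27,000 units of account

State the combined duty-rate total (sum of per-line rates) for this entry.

64%

Line A: non-alloy steel → 4-1; flat-rolled → 4-1-1; cold-drawn → 4-1-1-1. Scheduled 35%. No special measure applies. → 35%.
Line B: zinc → 4-2; flat-rolled → 4-2-1; clad → 4-2-1-1. Scheduled 15%. Westmoor agreement on 4-2: CTH not met. → 15%.
Line C: non-alloy steel → 4-1; tubes → 4-1-3; clad → 4-1-3-1. Scheduled 9%. Valdor agreement on 4-3-2-1: 4-1-3-1 not covered. → 9%.
Line D: zinc → 4-2; in bars → 4-2-2; cold-drawn → 4-2-2-3. Scheduled 5%. Harrowgate agreement on 4-1-1-1: 4-2-2-3 not covered. → 5%.
Sum: 35% + 15% + 9% + 5% = 64%.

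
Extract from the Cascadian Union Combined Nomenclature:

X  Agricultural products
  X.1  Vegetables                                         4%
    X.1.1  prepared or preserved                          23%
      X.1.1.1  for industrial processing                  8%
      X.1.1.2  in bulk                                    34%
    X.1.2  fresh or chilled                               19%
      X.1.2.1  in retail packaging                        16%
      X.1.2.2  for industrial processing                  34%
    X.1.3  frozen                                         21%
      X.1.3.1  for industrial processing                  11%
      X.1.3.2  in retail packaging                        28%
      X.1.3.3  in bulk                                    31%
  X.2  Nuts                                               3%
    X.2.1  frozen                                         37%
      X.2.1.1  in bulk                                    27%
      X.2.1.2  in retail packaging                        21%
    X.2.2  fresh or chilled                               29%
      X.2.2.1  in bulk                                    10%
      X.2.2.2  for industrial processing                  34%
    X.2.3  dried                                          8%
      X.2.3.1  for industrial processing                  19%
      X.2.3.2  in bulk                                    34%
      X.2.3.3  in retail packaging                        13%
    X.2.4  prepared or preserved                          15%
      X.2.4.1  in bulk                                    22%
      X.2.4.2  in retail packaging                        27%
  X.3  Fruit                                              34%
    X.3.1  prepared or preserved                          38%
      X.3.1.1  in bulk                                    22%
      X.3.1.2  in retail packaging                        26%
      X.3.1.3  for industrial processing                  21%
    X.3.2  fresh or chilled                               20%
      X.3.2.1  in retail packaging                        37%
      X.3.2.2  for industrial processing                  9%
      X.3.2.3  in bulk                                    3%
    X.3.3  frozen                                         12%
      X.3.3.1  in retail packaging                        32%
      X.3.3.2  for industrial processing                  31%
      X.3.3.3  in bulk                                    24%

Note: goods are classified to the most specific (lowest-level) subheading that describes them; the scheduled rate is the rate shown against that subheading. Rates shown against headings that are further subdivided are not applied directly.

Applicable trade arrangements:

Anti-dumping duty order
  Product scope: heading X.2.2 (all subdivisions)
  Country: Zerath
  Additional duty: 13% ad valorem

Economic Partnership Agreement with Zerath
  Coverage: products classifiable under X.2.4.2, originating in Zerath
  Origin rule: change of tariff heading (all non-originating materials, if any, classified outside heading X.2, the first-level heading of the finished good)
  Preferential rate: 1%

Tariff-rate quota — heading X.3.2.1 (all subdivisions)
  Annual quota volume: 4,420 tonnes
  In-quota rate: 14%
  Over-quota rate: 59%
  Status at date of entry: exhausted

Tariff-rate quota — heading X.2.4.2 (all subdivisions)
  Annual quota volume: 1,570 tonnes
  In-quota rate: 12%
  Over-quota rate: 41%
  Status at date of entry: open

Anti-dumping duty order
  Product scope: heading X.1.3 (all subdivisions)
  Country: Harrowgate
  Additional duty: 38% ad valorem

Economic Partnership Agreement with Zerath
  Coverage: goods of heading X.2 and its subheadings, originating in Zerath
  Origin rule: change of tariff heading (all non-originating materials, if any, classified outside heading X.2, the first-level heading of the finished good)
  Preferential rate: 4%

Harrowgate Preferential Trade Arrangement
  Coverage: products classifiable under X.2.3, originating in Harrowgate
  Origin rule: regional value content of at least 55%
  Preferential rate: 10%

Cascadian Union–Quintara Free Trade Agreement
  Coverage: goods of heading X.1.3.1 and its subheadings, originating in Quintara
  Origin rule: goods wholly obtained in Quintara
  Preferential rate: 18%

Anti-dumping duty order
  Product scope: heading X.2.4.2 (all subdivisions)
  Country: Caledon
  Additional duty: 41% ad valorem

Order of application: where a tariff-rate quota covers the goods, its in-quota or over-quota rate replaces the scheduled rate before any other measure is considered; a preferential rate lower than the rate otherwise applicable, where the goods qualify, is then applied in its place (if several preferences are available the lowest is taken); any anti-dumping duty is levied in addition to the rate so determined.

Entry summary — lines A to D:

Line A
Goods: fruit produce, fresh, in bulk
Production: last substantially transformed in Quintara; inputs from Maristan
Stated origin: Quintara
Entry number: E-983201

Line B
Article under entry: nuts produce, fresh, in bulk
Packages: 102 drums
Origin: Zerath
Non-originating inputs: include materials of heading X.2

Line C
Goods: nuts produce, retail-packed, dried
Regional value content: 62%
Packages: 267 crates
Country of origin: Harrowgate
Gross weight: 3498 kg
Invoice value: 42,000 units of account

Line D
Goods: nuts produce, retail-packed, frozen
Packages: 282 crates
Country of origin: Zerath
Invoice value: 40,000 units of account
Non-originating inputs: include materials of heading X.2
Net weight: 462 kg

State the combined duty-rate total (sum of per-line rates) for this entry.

57%

Line A: fruit → X.3; fresh → X.3.2; in bulk → X.3.2.3. Scheduled 3%. Quintara agreement on X.1.3.1: X.3.2.3 not covered. → 3%.
Line B: nuts → X.2; fresh → X.2.2; in bulk → X.2.2.1. Scheduled 10%. Zerath agreement on X.2.4.2: X.2.2.1 not covered; Zerath agreement on X.2: CTH not met; anti-dumping (Zerath, X.2.2): +13%; total 10% + 13% = 23%. → 23%.
Line C: nuts → X.2; dried → X.2.3; retail-packed → X.2.3.3. Scheduled 13%. Harrowgate agreement on X.2.3: RVC ≥ 55% → 10% available; preferential 10%. → 10%.
Line D: nuts → X.2; frozen → X.2.1; retail-packed → X.2.1.2. Scheduled 21%. Zerath agreement on X.2.4.2: X.2.1.2 not covered; Zerath agreement on X.2: CTH not met. → 21%.
Sum: 3% + 23% + 10% + 21% = 57%.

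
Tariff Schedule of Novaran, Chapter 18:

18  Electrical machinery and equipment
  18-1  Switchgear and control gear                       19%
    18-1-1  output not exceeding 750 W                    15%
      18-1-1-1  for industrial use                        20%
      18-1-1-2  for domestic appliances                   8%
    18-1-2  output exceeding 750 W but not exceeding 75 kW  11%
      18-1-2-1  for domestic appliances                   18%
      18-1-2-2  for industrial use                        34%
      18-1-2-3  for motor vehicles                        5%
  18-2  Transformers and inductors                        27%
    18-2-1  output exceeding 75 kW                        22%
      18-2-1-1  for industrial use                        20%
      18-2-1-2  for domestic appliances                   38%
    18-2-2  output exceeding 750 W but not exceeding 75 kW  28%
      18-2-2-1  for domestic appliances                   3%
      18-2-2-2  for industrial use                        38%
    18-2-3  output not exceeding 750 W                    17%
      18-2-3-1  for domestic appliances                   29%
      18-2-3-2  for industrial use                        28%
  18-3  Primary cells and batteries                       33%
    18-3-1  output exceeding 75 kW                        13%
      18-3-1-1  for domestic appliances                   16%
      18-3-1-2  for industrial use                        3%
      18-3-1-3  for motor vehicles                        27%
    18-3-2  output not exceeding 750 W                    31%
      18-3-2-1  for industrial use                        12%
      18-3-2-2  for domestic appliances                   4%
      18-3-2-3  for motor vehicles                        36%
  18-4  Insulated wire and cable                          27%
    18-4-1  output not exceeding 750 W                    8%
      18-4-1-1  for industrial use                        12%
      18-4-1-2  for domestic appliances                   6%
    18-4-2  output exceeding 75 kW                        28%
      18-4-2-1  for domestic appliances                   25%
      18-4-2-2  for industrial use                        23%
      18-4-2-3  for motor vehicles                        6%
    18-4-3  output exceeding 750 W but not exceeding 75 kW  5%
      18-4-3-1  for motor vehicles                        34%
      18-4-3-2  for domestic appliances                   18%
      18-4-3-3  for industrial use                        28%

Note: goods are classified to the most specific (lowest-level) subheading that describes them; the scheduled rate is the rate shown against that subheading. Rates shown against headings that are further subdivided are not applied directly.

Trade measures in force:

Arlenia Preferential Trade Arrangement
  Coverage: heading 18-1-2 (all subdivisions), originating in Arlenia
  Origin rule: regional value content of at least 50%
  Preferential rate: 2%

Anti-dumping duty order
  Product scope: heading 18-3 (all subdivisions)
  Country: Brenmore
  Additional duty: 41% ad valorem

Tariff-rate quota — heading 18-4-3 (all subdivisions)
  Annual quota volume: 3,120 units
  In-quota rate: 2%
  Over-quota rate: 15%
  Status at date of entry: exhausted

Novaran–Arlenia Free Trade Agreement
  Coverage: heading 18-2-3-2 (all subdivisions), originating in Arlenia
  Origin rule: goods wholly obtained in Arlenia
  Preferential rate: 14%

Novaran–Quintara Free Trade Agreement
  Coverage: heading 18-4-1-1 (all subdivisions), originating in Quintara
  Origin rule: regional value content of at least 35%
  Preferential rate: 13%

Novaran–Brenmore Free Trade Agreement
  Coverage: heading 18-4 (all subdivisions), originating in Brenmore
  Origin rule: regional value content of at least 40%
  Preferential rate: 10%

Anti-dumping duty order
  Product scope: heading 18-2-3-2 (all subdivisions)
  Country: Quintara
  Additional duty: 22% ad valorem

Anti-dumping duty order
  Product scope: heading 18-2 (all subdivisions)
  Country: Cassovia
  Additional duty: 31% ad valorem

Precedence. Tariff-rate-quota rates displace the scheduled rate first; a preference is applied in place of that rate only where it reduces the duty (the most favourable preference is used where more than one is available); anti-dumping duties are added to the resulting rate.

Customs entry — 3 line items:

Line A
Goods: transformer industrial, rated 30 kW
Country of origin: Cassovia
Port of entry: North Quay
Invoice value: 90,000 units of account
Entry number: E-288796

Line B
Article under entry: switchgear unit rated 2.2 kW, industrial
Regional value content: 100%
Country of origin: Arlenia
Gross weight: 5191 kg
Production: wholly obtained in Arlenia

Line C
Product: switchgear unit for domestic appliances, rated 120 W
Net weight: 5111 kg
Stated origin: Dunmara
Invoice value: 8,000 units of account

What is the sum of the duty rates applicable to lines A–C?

79%

Line A: transformer → 18-2; rated 30 kW → 18-2-2; industrial → 18-2-2-2. Scheduled 38%. anti-dumping (Cassovia, 18-2): +31%; total 38% + 31% = 69%. → 69%.
Line B: switchgear unit → 18-1; rated 2.2 kW → 18-1-2; industrial → 18-1-2-2. Scheduled 34%. Arlenia agreement on 18-1-2: RVC ≥ 50% → 2% available; Arlenia agreement on 18-2-3-2: 18-1-2-2 not covered; preferential 2%. → 2%.
Line C: switchgear unit → 18-1; rated 120 W → 18-1-1; for domestic appliances → 18-1-1-2. Scheduled 8%. No special measure applies. → 8%.
Sum: 69% + 2% + 8% = 79%.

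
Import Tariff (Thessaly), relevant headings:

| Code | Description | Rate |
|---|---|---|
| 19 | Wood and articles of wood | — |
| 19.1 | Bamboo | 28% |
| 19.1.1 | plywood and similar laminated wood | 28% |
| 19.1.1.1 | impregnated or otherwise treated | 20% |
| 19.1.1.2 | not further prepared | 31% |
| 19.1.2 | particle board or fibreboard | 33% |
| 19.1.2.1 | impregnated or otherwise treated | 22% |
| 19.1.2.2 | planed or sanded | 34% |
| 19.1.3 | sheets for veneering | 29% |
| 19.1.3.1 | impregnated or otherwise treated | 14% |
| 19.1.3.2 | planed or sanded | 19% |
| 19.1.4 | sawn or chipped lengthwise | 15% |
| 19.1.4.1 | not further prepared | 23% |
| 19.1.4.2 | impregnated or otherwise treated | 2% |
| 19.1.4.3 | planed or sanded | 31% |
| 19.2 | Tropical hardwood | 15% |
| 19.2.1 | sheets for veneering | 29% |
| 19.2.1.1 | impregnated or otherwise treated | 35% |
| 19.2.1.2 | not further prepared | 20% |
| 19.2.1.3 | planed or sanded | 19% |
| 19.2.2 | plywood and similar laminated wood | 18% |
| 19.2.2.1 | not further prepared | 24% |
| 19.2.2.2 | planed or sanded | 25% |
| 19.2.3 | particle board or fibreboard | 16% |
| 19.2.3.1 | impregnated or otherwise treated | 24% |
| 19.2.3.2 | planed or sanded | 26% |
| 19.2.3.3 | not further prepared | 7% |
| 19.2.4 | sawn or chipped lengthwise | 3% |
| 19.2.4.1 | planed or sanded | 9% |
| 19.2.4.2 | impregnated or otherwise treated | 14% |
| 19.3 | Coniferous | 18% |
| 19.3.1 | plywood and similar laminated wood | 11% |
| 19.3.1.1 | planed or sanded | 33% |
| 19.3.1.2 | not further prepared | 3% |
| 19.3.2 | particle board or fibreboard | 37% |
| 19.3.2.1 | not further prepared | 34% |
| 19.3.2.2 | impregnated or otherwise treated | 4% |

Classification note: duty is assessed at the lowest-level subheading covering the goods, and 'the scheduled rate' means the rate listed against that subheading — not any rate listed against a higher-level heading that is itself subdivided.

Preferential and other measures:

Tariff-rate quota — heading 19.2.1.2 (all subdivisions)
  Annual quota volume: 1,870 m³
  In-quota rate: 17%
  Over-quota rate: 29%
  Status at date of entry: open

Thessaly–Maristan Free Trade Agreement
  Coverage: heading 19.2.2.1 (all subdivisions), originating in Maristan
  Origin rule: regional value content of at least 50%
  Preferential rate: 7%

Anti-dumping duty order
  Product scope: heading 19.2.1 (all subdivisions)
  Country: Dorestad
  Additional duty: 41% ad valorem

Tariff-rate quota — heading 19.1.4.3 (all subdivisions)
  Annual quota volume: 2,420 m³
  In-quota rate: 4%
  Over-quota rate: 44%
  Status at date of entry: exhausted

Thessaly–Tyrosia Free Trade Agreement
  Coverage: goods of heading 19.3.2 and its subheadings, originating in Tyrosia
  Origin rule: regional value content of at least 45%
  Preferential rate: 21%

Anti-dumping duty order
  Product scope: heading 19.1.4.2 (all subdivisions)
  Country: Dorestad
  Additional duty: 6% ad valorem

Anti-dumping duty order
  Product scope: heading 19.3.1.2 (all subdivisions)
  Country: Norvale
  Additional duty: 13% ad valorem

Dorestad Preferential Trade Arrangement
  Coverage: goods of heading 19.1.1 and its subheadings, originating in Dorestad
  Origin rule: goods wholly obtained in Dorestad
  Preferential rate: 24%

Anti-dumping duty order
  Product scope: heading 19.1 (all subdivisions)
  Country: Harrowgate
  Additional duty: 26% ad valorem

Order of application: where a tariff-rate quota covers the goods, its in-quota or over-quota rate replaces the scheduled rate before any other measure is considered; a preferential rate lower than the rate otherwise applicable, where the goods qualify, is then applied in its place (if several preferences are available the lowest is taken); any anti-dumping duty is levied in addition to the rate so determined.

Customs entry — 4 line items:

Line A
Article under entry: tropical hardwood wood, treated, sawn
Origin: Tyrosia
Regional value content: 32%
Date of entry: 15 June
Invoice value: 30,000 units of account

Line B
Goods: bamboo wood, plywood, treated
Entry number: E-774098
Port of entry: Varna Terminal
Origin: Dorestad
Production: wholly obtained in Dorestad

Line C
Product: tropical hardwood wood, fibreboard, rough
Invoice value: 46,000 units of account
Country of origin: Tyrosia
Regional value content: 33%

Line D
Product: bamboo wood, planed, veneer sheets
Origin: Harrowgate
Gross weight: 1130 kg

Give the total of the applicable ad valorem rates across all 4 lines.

86%

Line A: tropical hardwood → 19.2; sawn → 19.2.4; treated → 19.2.4.2. Scheduled 14%. Tyrosia agreement on 19.3.2: 19.2.4.2 not covered. → 14%.
Line B: bamboo → 19.1; plywood → 19.1.1; treated → 19.1.1.1. Scheduled 20%. Dorestad agreement on 19.1.1: wholly obtained → 24% available; preference 24% not lower than 20% → no reduction. → 20%.
Line C: tropical hardwood → 19.2; fibreboard → 19.2.3; rough → 19.2.3.3. Scheduled 7%. Tyrosia agreement on 19.3.2: 19.2.3.3 not covered. → 7%.
Line D: bamboo → 19.1; veneer sheets → 19.1.3; planed → 19.1.3.2. Scheduled 19%. anti-dumping (Harrowgate, 19.1): +26%; total 19% + 26% = 45%. → 45%.
Sum: 14% + 20% + 7% + 45% = 86%.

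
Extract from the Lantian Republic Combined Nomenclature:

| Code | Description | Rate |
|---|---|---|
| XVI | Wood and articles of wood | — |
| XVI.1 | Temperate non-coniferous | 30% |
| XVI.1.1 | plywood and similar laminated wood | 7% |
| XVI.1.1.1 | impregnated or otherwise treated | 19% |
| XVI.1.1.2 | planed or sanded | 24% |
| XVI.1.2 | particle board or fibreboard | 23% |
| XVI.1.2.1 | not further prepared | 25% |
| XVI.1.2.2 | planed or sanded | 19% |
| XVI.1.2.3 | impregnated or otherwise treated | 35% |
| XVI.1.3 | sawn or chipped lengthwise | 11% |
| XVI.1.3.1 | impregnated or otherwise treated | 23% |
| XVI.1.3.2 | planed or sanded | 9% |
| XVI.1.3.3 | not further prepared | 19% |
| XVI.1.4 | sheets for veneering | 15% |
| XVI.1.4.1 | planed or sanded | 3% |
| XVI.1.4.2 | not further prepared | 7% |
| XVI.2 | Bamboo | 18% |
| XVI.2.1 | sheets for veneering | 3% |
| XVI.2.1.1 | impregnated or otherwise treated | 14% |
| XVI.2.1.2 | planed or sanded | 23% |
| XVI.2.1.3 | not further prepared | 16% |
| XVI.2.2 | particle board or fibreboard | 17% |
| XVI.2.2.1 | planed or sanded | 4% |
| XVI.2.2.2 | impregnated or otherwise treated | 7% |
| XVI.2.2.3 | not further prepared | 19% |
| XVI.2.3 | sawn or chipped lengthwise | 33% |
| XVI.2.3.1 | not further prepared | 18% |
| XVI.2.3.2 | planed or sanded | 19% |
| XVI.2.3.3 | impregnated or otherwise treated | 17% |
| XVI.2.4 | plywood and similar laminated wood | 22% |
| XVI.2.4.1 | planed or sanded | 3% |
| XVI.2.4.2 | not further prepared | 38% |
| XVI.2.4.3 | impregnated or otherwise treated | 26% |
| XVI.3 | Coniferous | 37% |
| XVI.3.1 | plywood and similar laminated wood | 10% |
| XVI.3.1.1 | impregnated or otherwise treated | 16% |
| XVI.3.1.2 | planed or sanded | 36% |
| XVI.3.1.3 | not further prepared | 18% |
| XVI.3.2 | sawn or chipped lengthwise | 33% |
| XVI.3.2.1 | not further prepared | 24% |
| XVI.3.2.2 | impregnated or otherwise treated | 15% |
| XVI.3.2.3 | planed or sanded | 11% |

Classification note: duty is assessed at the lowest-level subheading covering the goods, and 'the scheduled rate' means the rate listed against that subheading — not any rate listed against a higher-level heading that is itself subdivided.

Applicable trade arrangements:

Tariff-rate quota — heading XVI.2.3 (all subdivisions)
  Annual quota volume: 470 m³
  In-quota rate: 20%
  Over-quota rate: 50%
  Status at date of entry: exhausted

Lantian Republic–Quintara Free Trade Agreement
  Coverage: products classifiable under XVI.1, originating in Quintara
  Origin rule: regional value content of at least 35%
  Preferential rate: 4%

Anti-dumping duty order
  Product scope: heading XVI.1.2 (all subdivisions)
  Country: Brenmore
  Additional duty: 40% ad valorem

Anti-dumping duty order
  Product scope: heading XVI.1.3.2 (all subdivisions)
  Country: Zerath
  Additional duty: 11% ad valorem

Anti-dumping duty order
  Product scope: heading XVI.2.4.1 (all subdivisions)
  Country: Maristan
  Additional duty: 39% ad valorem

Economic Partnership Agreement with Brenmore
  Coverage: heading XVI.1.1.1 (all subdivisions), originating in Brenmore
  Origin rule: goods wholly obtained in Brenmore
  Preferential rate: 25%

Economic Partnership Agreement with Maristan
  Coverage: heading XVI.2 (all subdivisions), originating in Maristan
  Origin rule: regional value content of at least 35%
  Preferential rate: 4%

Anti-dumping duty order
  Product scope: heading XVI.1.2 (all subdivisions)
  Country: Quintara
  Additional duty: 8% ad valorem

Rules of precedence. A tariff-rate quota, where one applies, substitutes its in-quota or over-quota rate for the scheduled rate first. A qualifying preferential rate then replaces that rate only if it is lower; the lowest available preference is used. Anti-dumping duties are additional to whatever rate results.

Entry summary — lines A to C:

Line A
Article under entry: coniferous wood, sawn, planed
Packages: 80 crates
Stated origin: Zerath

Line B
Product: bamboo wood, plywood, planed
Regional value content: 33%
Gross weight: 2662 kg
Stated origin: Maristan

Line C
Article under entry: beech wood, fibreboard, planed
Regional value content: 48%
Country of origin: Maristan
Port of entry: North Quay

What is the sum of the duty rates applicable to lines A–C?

72%

Line A: coniferous → XVI.3; sawn → XVI.3.2; planed → XVI.3.2.3. Scheduled 11%. No special measure applies. → 11%.
Line B: bamboo → XVI.2; plywood → XVI.2.4; planed → XVI.2.4.1. Scheduled 3%. Maristan agreement on XVI.2: RVC < 35%; anti-dumping (Maristan, XVI.2.4.1): +39%; total 3% + 39% = 42%. → 42%.
Line C: beech → XVI.1; fibreboard → XVI.1.2; planed → XVI.1.2.2. Scheduled 19%. Maristan agreement on XVI.2: XVI.1.2.2 not covered. → 19%.
Sum: 11% + 42% + 19% = 72%.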